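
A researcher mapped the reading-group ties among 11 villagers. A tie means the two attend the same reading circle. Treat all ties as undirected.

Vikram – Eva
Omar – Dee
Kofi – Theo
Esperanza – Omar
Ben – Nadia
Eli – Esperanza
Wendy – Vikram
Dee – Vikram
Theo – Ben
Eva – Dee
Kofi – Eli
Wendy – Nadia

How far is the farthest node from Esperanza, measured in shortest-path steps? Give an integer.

Distances from Esperanza: Ben:4, Dee:2, Eli:1, Eva:3, Kofi:2, Nadia:5, Omar:1, Theo:3, Vikram:3, Wendy:4.
The largest is 5 (to Nadia), so the eccentricity of Esperanza is 5.

5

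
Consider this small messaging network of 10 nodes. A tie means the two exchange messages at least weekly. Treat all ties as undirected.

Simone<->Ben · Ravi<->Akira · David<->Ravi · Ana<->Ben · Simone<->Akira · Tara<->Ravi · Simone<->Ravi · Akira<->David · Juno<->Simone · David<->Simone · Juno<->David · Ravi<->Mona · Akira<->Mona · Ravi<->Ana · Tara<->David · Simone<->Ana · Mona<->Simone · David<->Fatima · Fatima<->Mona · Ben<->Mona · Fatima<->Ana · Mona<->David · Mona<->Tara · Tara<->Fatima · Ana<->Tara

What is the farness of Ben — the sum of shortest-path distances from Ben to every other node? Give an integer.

Distances from Ben: Akira:2, Ana:1, David:2, Fatima:2, Juno:2, Mona:1, Ravi:2, Simone:1, Tara:2.
Sum = 2 + 1 + 2 + 2 + 2 + 1 + 2 + 1 + 2 = 15.

15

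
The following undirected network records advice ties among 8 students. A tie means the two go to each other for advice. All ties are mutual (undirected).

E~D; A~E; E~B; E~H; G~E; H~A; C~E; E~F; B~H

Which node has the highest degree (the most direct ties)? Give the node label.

Degrees — A:2, B:2, C:1, D:1, E:7, F:1, G:1, H:3.
The maximum is 7, attained only by E.

E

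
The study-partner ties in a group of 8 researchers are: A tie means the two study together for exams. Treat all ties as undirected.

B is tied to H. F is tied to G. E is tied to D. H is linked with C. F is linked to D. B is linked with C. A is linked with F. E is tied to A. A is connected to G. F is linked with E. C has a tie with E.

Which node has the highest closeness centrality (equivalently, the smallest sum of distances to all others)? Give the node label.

E

Farness (sum of distances to all others) for each node — A:13, B:17, C:12, D:14, E:10, F:12, G:17, H:17.
The smallest farness is 10, for E, so E has the highest closeness.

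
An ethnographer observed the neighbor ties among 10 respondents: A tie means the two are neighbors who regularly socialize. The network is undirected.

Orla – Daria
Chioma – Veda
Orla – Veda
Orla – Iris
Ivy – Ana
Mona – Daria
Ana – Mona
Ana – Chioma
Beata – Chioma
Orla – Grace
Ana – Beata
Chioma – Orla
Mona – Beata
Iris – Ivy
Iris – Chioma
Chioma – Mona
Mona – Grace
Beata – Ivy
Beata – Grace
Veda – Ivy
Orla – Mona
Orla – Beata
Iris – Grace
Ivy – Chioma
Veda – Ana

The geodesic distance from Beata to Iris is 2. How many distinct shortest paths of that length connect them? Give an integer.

The shortest distance is 2. The length-2 paths are: Beata–Chioma–Iris; Beata–Ivy–Iris; Beata–Orla–Iris; Beata–Grace–Iris.
That gives 4 distinct shortest paths.

4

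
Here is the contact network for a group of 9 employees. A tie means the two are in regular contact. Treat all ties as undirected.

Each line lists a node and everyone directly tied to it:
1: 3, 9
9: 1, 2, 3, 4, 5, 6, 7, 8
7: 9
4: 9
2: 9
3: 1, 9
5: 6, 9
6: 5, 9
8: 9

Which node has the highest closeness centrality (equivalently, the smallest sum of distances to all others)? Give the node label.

9

Farness (sum of distances to all others) for each node — 1:14, 2:15, 3:14, 4:15, 5:14, 6:14, 7:15, 8:15, 9:8.
The smallest farness is 8, for 9, so 9 has the highest closeness.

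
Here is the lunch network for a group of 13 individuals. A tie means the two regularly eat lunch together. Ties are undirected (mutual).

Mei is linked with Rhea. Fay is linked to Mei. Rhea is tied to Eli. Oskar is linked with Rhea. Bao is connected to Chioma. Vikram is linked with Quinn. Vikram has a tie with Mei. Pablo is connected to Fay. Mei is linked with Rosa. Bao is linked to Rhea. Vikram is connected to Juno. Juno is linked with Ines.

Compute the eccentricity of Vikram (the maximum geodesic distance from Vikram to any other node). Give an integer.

Distances from Vikram: Bao:3, Chioma:4, Eli:3, Fay:2, Ines:2, Juno:1, Mei:1, Oskar:3, Pablo:3, Quinn:1, Rhea:2, Rosa:2.
The largest is 4 (to Chioma), so the eccentricity of Vikram is 4.

4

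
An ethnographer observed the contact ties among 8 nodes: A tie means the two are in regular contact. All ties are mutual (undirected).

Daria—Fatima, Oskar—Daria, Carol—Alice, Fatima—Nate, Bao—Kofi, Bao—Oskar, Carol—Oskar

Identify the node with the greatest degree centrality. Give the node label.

Oskar

Degrees — Alice:1, Bao:2, Carol:2, Daria:2, Fatima:2, Kofi:1, Nate:1, Oskar:3.
The maximum is 3, attained only by Oskar.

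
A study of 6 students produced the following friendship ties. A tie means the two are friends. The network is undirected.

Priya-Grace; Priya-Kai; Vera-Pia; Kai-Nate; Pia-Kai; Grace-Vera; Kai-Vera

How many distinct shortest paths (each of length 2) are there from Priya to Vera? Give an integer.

2

The shortest distance is 2. The length-2 paths are: Priya–Grace–Vera; Priya–Kai–Vera.
That gives 2 distinct shortest paths.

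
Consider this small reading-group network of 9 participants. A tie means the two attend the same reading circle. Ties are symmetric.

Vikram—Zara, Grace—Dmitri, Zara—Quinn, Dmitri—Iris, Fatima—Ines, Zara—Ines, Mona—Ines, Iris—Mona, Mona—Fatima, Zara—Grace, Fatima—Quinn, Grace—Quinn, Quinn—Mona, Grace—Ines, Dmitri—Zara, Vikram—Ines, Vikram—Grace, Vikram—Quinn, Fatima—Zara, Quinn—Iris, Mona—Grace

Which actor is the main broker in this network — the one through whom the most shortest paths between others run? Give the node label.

Unnormalized betweenness of each node: Dmitri:5/6, Fatima:9/20, Grace:157/60, Ines:7/6, Iris:5/6, Mona:137/60, Quinn:7/2, Vikram:1/5, Zara:187/60.
Quinn has the largest value, 7/2, making it the main broker — the node through which the most shortest paths run.

Quinn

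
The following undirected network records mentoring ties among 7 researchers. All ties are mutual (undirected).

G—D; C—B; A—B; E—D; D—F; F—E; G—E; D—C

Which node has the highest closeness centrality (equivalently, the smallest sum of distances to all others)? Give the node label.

Farness (sum of distances to all others) for each node — A:18, B:13, C:10, D:9, E:12, F:13, G:13.
The smallest farness is 9, for D, so D has the highest closeness.

D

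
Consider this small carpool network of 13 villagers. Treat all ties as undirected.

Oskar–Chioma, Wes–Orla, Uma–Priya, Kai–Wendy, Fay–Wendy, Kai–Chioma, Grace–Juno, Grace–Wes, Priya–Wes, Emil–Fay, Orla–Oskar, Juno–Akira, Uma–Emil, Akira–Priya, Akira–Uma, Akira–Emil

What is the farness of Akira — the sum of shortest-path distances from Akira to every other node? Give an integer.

Distances from Akira: Chioma:5, Emil:1, Fay:2, Grace:2, Juno:1, Kai:4, Orla:3, Oskar:4, Priya:1, Uma:1, Wendy:3, Wes:2.
Sum = 5 + 1 + 2 + 2 + 1 + 4 + 3 + 4 + 1 + 1 + 3 + 2 = 29.

29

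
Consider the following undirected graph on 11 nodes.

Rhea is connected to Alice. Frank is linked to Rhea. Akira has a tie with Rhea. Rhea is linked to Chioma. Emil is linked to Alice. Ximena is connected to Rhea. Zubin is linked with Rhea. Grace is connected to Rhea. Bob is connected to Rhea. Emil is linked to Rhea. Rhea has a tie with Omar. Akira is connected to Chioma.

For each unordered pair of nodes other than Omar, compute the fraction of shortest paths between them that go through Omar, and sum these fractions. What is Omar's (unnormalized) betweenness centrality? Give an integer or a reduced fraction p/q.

0

No shortest path between any pair of other nodes passes through Omar.
Summing the contributions gives betweenness(Omar) = 0.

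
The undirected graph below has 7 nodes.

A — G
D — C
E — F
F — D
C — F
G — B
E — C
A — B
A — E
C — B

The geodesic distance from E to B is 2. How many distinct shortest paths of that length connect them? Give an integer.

2

The shortest distance is 2. The length-2 paths are: E–A–B; E–C–B.
That gives 2 distinct shortest paths.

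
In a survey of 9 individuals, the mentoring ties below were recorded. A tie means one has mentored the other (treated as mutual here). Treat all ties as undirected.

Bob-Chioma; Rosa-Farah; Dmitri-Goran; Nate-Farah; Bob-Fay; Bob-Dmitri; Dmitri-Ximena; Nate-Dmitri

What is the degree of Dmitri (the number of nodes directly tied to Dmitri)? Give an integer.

Dmitri is directly tied to Bob, Goran, Nate, and Ximena. That is 4 neighbors, so the degree of Dmitri is 4.

4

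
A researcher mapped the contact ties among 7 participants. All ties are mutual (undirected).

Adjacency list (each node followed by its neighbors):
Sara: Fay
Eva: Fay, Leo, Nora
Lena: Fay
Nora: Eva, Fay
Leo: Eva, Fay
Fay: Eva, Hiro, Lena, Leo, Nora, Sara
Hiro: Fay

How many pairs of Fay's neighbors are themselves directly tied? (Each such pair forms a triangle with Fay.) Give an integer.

Fay's neighbors: Eva, Hiro, Lena, Leo, Nora, and Sara.
Neighbor pairs that are themselves tied: Fay–Eva–Leo; Fay–Eva–Nora. Each forms one triangle with Fay, for 2 in total.

2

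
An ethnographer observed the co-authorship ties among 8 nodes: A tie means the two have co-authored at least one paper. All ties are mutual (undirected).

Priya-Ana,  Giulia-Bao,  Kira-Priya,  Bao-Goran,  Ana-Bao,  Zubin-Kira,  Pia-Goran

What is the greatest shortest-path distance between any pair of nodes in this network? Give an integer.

Eccentricity of each node (its greatest distance to any other): Ana:3, Bao:4, Giulia:5, Goran:5, Kira:5, Pia:6, Priya:4, Zubin:6.
The maximum eccentricity is 6, realized for instance by the pair Zubin–Pia via Zubin – Kira – Priya – Ana – Bao – Goran – Pia. So the diameter is 6.

6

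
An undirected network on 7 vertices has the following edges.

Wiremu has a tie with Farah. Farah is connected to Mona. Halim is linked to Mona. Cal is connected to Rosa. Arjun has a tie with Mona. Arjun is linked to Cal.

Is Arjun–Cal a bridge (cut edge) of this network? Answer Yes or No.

Yes

Without the Arjun–Cal edge there is no alternate route between Arjun and Cal, so the network disconnects. It is a bridge.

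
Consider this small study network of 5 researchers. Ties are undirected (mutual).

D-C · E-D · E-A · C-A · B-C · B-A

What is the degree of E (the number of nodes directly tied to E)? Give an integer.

2

E is directly tied to A and D. That is 2 neighbors, so the degree of E is 2.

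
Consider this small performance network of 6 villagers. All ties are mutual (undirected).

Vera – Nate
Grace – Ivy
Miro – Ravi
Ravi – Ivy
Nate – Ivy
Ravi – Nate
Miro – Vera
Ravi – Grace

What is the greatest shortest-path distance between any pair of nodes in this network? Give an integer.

3

Eccentricity of each node (its greatest distance to any other): Grace:3, Ivy:2, Miro:2, Nate:2, Ravi:2, Vera:3.
The maximum eccentricity is 3, realized for instance by the pair Vera–Grace via Vera – Nate – Ravi – Grace. So the diameter is 3.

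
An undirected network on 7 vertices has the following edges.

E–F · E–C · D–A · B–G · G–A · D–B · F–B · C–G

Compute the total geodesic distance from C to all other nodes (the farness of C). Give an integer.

11

Distances from C: A:2, B:2, D:3, E:1, F:2, G:1.
Sum = 2 + 2 + 3 + 1 + 2 + 1 = 11.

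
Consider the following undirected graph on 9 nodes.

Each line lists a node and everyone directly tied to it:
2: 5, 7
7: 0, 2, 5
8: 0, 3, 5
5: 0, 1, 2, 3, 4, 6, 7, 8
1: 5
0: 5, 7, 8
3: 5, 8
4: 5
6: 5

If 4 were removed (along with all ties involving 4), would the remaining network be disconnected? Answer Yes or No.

No

Even without 4, every remaining node can still reach every other (the residual graph is connected), so 4 is not a cut vertex.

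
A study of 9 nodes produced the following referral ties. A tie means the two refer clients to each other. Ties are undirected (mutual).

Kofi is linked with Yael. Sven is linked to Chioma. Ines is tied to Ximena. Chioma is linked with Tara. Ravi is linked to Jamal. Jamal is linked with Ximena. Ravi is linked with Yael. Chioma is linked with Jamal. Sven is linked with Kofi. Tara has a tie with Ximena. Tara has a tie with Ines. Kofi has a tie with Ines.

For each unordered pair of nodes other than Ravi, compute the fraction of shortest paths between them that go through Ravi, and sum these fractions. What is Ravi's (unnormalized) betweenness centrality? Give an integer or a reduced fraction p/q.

7/3

Pairs whose geodesics pass through Ravi — Kofi–Jamal: 1/3; Yael–Jamal: 1; Yael–Ximena: 1/2; Yael–Chioma: 1/2.
All other pairs contribute 0.
Summing the contributions gives betweenness(Ravi) = 7/3.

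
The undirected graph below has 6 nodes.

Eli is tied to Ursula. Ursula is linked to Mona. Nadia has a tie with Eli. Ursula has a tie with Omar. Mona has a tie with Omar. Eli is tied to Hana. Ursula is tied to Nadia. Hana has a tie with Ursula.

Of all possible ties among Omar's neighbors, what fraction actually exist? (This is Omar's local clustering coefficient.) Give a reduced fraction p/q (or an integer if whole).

1

Omar's neighbors: Mona and Ursula (k = 2).
Possible neighbor pairs: C(2,2) = 1. Edges among them: Mona–Ursula → e = 1.
Clustering(Omar) = 1/1.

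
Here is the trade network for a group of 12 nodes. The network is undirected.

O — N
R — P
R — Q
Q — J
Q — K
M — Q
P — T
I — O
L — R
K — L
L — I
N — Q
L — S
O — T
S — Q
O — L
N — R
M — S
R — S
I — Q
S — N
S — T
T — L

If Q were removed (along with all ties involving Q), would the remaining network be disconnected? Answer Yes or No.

Yes

Removing Q leaves {I, K, L, M, N, O, P, R, S, and T} with no path to {J}, so the network splits into 2 components. Q is a cut vertex.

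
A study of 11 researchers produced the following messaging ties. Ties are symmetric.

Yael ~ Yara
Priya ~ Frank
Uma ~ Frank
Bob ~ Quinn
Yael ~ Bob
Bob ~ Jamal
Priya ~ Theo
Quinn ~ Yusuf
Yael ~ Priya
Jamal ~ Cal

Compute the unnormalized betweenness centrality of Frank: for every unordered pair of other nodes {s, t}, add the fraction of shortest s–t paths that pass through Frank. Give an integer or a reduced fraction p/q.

9

Pairs whose geodesics pass through Frank — Yael–Uma: 1; Yusuf–Uma: 1; Uma–Theo: 1; Uma–Priya: 1; Uma–Cal: 1; Uma–Jamal: 1; Uma–Yara: 1; Uma–Bob: 1; Uma–Quinn: 1.
All other pairs contribute 0.
Summing the contributions gives betweenness(Frank) = 9.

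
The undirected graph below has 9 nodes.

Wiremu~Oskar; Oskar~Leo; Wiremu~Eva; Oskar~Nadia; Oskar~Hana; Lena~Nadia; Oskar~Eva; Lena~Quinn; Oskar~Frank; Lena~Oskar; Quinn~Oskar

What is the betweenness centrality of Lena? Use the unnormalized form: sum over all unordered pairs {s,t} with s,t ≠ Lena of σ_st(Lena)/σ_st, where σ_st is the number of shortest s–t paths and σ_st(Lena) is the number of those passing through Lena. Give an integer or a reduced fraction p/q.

1/2

Pairs whose geodesics pass through Lena — Quinn–Nadia: 1/2.
All other pairs contribute 0.
Summing the contributions gives betweenness(Lena) = 1/2.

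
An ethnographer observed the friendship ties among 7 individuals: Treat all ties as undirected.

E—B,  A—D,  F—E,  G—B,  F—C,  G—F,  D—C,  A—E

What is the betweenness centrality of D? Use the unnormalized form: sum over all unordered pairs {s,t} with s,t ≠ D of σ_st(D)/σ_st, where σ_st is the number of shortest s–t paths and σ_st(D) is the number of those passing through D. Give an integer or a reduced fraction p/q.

1

Pairs whose geodesics pass through D — C–A: 1.
All other pairs contribute 0.
Summing the contributions gives betweenness(D) = 1.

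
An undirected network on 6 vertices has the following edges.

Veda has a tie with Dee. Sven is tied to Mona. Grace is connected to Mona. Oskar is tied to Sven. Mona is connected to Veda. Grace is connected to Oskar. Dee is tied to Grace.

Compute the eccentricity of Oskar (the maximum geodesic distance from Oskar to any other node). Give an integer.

Distances from Oskar: Dee:2, Grace:1, Mona:2, Sven:1, Veda:3.
The largest is 3 (to Veda), so the eccentricity of Oskar is 3.

3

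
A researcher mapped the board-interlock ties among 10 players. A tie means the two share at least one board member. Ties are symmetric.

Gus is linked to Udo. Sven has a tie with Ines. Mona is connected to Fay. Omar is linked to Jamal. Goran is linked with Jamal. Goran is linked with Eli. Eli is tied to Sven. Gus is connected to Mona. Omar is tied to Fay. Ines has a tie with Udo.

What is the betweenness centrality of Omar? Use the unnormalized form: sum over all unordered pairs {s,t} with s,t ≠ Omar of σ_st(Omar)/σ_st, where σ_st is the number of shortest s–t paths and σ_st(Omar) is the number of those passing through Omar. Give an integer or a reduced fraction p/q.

8

Pairs whose geodesics pass through Omar — Sven–Fay: 1/2; Eli–Fay: 1; Eli–Mona: 1/2; Goran–Fay: 1; Goran–Mona: 1; Goran–Gus: 1/2; Jamal–Fay: 1; Jamal–Mona: 1; Jamal–Gus: 1; Jamal–Udo: 1/2.
All other pairs contribute 0.
Summing the contributions gives betweenness(Omar) = 8.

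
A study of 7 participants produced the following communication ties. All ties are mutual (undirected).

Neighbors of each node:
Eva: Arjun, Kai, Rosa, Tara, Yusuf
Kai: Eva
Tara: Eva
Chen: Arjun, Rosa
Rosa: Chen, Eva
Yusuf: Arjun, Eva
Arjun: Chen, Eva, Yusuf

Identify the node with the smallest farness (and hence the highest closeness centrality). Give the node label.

Eva

Farness (sum of distances to all others) for each node — Arjun:9, Chen:12, Eva:7, Kai:12, Rosa:10, Tara:12, Yusuf:10.
The smallest farness is 7, for Eva, so Eva has the highest closeness.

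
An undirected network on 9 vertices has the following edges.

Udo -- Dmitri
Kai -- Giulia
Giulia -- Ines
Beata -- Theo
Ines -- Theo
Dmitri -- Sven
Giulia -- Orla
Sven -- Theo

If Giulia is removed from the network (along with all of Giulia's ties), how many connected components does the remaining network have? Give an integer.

Without Giulia, the remaining ties split the others into: {Kai}; {Beata, Dmitri, Ines, Sven, Theo, Udo}; {Orla}.
That's 3 separate components.

3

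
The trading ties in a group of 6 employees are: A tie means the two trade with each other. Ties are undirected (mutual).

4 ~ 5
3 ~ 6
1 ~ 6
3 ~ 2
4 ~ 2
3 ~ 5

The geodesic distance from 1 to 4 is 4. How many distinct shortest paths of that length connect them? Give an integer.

The shortest distance is 4. The length-4 paths are: 1–6–3–2–4; 1–6–3–5–4.
That gives 2 distinct shortest paths.

2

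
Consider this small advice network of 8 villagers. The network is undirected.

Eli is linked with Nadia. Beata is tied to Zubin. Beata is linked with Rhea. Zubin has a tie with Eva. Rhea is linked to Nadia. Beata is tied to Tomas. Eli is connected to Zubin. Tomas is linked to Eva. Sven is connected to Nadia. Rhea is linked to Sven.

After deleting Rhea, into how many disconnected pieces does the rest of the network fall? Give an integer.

Rhea's neighbors (Beata, Nadia, and Sven) remain reachable from one another through other ties, so the rest of the network stays in one piece.

1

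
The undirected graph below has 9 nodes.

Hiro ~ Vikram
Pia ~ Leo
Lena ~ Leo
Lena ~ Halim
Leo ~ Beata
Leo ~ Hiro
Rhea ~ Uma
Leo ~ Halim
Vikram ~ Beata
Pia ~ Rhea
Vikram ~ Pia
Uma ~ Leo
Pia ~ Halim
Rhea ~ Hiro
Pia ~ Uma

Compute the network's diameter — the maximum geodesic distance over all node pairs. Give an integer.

3

Eccentricity of each node (its greatest distance to any other): Beata:3, Halim:2, Hiro:2, Lena:3, Leo:2, Pia:2, Rhea:3, Uma:2, Vikram:3.
The maximum eccentricity is 3, realized for instance by the pair Beata–Rhea via Beata – Leo – Uma – Rhea. So the diameter is 3.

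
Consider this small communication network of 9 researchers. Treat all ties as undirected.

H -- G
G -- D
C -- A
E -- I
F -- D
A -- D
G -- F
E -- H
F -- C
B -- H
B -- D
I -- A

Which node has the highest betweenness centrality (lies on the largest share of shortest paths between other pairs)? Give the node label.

D

Unnormalized betweenness of each node: A:19/3, B:7/6, C:1, D:43/6, E:7/3, F:3, G:25/6, H:31/6, I:8/3.
D has the largest value, 43/6, making it the main broker — the node through which the most shortest paths run.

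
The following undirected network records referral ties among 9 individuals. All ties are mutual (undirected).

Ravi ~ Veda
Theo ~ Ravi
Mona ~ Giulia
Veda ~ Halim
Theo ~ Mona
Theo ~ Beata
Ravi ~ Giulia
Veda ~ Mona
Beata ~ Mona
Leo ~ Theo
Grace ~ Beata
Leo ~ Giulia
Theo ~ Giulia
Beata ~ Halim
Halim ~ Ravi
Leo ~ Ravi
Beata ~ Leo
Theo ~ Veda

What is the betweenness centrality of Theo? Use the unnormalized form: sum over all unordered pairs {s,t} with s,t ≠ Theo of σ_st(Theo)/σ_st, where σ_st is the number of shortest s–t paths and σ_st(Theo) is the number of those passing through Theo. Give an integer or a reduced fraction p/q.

Pairs whose geodesics pass through Theo — Grace–Ravi: 1/3; Grace–Veda: 1/3; Grace–Giulia: 1/3; Leo–Mona: 1/3; Leo–Veda: 1/2; Ravi–Mona: 1/3; Ravi–Beata: 1/3; Veda–Beata: 1/3; Veda–Giulia: 1/3; Beata–Giulia: 1/3.
All other pairs contribute 0.
Summing the contributions gives betweenness(Theo) = 7/2.

7/2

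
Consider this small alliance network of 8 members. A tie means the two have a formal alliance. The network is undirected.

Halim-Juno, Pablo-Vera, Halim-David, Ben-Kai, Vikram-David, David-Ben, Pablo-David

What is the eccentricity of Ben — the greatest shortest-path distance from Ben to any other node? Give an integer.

Distances from Ben: David:1, Halim:2, Juno:3, Kai:1, Pablo:2, Vera:3, Vikram:2.
The largest is 3 (to Vera and Juno), so the eccentricity of Ben is 3.

3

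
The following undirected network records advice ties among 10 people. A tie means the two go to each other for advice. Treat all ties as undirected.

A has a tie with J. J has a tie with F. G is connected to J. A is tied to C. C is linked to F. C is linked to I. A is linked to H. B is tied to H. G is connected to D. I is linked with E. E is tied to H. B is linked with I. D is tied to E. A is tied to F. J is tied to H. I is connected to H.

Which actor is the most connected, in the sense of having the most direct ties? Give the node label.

H

Degrees — A:4, B:2, C:3, D:2, E:3, F:3, G:2, H:5, I:4, J:4.
The maximum is 5, attained only by H.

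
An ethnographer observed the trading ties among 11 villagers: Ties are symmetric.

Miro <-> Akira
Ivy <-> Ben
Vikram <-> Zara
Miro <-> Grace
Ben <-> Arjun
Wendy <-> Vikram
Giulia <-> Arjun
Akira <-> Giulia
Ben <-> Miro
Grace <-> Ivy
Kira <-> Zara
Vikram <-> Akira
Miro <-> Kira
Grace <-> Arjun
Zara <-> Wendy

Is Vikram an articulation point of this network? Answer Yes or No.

Even without Vikram, every remaining node can still reach every other (the residual graph is connected), so Vikram is not a cut vertex.

No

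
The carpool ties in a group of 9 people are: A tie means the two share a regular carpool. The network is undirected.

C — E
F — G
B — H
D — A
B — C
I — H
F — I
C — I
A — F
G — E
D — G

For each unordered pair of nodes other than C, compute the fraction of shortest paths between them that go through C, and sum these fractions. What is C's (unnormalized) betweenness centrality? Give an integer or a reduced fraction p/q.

Pairs whose geodesics pass through C — E–B: 1; E–H: 2/2; E–I: 1; B–I: 1/2; B–F: 1/2; B–A: 1/2; B–D: 1; B–G: 1.
All other pairs contribute 0.
Summing the contributions gives betweenness(C) = 13/2.

13/2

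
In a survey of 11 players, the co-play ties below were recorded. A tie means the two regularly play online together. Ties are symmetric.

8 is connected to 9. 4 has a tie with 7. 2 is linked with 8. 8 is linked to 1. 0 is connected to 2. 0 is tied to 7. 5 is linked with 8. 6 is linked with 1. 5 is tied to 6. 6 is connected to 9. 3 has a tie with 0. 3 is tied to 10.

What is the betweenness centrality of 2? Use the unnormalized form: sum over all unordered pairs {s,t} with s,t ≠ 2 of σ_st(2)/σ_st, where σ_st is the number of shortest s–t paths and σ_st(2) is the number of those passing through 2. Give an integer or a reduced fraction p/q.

25

Pairs whose geodesics pass through 2 — 4–5: 1; 4–8: 1; 4–6: 3/3; 4–9: 1; 4–1: 1; 5–7: 1; 5–0: 1; 5–10: 1; 5–3: 1; 7–8: 1; 7–6: 3/3; 7–9: 1; 7–1: 1; 8–0: 1 … (+11 more pairs).
All other pairs contribute 0.
Summing the contributions gives betweenness(2) = 25.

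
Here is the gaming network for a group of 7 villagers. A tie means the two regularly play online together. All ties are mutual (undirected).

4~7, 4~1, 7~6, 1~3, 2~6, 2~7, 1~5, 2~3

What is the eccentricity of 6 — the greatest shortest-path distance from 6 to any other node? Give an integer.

4

Distances from 6: 1:3, 2:1, 3:2, 4:2, 5:4, 7:1.
The largest is 4 (to 5), so the eccentricity of 6 is 4.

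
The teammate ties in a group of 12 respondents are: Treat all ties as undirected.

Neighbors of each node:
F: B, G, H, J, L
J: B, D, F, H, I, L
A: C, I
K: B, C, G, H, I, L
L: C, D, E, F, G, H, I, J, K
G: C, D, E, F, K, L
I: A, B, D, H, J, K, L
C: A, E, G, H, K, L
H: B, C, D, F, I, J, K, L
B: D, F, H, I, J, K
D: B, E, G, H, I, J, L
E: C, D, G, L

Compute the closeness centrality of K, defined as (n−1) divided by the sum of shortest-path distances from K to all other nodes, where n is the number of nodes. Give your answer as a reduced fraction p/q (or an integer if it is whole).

11/16

Distances from K: A:2, B:1, C:1, D:2, E:2, F:2, G:1, H:1, I:1, J:2, L:1. Sum = 16.
n = 12, so closeness = 11/16.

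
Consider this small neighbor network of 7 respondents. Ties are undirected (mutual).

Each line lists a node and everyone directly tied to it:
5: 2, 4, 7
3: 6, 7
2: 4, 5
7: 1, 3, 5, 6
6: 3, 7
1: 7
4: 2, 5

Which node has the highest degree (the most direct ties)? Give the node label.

Degrees — 1:1, 2:2, 3:2, 4:2, 5:3, 6:2, 7:4.
The maximum is 4, attained only by 7.

7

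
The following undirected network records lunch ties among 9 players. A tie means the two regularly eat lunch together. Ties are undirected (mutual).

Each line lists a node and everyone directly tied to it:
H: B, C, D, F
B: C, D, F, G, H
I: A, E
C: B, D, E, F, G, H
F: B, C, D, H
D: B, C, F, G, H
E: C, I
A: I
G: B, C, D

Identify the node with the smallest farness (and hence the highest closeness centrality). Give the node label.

C

Farness (sum of distances to all others) for each node — A:26, B:14, C:11, D:14, E:14, F:15, G:16, H:15, I:19.
The smallest farness is 11, for C, so C has the highest closeness.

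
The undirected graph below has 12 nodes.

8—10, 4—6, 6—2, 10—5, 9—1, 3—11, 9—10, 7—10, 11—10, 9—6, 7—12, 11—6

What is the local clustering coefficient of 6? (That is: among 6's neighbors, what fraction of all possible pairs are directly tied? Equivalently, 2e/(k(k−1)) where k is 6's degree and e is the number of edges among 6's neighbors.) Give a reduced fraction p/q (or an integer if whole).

0

6's neighbors: 2, 4, 9, and 11 (k = 4).
Possible neighbor pairs: C(4,2) = 6. Edges among them: none → e = 0.
Clustering(6) = 0/6 = 0.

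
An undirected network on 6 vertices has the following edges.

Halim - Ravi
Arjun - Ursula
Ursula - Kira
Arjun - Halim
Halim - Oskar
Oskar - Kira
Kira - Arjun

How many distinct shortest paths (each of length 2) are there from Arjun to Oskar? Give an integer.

2

The shortest distance is 2. The length-2 paths are: Arjun–Halim–Oskar; Arjun–Kira–Oskar.
That gives 2 distinct shortest paths.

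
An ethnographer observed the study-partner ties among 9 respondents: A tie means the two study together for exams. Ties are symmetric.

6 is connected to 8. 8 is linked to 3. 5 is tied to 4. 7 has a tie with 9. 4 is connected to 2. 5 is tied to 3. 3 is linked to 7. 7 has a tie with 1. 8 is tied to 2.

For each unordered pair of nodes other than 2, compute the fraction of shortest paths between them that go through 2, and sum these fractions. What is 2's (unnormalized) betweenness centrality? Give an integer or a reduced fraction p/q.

2

Pairs whose geodesics pass through 2 — 4–6: 1; 4–8: 1.
All other pairs contribute 0.
Summing the contributions gives betweenness(2) = 2.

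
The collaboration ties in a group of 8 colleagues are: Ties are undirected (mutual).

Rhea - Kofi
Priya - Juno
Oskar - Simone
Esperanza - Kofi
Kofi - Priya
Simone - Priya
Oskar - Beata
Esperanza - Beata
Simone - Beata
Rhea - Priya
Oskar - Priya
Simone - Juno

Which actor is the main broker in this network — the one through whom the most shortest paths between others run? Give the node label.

Unnormalized betweenness of each node: Beata:5/2, Esperanza:4/3, Juno:0, Kofi:17/6, Oskar:5/6, Priya:23/3, Rhea:0, Simone:17/6.
Priya has the largest value, 23/3, making it the main broker — the node through which the most shortest paths run.

Priya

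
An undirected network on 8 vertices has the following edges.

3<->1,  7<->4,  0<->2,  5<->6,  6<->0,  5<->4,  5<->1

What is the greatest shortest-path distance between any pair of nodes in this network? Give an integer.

5

Eccentricity of each node (its greatest distance to any other): 0:4, 1:4, 2:5, 3:5, 4:4, 5:3, 6:3, 7:5.
The maximum eccentricity is 5, realized for instance by the pair 7–2 via 7 – 4 – 5 – 6 – 0 – 2. So the diameter is 5.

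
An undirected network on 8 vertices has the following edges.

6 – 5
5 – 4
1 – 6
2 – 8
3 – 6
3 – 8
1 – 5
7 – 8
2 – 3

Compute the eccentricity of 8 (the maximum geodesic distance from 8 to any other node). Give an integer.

Distances from 8: 1:3, 2:1, 3:1, 4:4, 5:3, 6:2, 7:1.
The largest is 4 (to 4), so the eccentricity of 8 is 4.

4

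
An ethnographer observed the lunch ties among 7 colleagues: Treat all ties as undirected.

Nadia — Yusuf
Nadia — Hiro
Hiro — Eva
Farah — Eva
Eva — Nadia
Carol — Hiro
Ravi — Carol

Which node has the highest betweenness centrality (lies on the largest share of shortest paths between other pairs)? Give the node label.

Unnormalized betweenness of each node: Carol:5, Eva:5, Farah:0, Hiro:8, Nadia:5, Ravi:0, Yusuf:0.
Hiro has the largest value, 8, making it the main broker — the node through which the most shortest paths run.

Hiro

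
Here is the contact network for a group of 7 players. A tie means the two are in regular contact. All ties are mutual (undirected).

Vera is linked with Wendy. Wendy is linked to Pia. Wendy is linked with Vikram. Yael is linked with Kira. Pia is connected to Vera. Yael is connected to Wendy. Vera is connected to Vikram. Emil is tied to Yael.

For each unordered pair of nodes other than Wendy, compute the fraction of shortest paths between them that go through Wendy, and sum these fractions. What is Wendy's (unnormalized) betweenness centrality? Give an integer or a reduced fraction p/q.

Pairs whose geodesics pass through Wendy — Pia–Kira: 1; Pia–Emil: 1; Pia–Yael: 1; Pia–Vikram: 1/2; Kira–Vikram: 1; Kira–Vera: 1; Emil–Vikram: 1; Emil–Vera: 1; Yael–Vikram: 1; Yael–Vera: 1.
All other pairs contribute 0.
Summing the contributions gives betweenness(Wendy) = 19/2.

19/2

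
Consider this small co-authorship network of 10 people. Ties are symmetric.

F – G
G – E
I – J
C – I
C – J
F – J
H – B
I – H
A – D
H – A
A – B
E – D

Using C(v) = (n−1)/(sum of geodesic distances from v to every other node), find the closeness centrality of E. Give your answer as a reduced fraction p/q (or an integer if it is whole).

Distances from E: A:2, B:3, C:4, D:1, F:2, G:1, H:3, I:4, J:3. Sum = 23.
n = 10, so closeness = 9/23.

9/23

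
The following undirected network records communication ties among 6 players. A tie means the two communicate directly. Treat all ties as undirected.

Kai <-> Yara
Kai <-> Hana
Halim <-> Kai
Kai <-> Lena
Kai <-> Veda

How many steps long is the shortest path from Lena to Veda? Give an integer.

2

One shortest route is Lena – Kai – Veda, which uses 2 edges, and Lena and Veda are not directly tied, so nothing shorter exists. So d(Lena,Veda) = 2.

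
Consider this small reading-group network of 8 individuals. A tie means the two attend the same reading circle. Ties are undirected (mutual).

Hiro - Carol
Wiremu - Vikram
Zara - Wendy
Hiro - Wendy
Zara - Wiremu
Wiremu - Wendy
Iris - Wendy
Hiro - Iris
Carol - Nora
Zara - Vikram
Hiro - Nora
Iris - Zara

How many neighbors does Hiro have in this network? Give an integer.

4

Hiro is directly tied to Carol, Iris, Nora, and Wendy. That is 4 neighbors, so the degree of Hiro is 4.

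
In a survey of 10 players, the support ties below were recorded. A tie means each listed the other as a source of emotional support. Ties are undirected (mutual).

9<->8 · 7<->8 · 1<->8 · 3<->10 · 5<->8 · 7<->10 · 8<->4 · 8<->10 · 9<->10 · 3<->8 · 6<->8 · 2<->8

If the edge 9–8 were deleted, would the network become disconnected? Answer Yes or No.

No

Even without that edge, 9 still reaches 8 via 9 – 10 – 8, so the network stays connected. Not a bridge.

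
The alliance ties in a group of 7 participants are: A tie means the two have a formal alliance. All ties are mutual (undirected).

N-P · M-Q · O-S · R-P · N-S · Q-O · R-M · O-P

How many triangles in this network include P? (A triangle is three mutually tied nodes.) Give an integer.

0

P's neighbors are N, O, and R, but none of them are tied to each other, so no triangle contains P.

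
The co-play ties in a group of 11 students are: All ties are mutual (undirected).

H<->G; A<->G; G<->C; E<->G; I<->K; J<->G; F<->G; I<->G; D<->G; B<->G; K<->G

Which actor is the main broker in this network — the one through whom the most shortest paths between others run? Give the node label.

G

Unnormalized betweenness of each node: A:0, B:0, C:0, D:0, E:0, F:0, G:44, H:0, I:0, J:0, K:0.
G has the largest value, 44, making it the main broker — the node through which the most shortest paths run.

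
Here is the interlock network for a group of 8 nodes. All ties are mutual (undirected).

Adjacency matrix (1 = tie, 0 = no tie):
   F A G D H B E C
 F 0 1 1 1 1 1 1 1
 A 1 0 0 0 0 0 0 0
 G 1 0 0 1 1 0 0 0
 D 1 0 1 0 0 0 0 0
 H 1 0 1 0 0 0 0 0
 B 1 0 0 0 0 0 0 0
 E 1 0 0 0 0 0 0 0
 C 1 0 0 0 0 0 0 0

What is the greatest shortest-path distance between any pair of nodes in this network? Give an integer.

2

Eccentricity of each node (its greatest distance to any other): A:2, B:2, C:2, D:2, E:2, F:1, G:2, H:2.
The maximum eccentricity is 2, realized for instance by the pair A–G via A – F – G. So the diameter is 2.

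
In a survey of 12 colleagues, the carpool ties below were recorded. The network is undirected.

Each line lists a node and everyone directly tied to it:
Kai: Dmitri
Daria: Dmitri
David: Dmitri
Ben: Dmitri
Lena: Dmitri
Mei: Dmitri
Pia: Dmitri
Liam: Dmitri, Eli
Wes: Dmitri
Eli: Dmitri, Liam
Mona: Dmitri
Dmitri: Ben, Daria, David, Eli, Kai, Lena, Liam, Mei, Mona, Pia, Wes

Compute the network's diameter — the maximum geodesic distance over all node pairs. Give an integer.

2

Eccentricity of each node (its greatest distance to any other): Ben:2, Daria:2, David:2, Dmitri:1, Eli:2, Kai:2, Lena:2, Liam:2, Mei:2, Mona:2, Pia:2, Wes:2.
The maximum eccentricity is 2, realized for instance by the pair Wes–Kai via Wes – Dmitri – Kai. So the diameter is 2.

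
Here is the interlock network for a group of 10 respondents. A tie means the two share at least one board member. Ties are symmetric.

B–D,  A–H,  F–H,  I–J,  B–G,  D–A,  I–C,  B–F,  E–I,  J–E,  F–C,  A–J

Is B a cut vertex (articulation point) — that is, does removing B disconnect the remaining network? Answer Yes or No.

Yes

Removing B leaves {A, C, D, E, F, H, I, and J} with no path to {G}, so the network splits into 2 components. B is a cut vertex.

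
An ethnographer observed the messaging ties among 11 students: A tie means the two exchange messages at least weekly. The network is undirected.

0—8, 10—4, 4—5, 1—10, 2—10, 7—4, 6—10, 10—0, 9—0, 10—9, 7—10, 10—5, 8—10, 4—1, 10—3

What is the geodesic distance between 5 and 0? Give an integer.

One shortest route is 5 – 10 – 0, which uses 2 edges, and 5 and 0 are not directly tied, so nothing shorter exists. So d(5,0) = 2.

2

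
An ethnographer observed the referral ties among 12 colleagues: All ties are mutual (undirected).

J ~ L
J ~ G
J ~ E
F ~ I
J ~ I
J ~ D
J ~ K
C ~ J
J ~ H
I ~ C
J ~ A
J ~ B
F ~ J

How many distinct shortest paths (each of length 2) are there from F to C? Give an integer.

The shortest distance is 2. The length-2 paths are: F–J–C; F–I–C.
That gives 2 distinct shortest paths.

2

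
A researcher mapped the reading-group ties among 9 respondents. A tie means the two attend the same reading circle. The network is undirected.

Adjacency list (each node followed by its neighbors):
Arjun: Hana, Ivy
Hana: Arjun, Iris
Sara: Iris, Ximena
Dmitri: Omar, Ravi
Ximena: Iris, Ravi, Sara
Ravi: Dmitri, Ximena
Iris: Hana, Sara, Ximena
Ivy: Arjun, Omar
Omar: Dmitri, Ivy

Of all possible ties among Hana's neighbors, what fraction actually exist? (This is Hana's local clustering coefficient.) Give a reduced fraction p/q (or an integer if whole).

0

Hana's neighbors: Arjun and Iris (k = 2).
Possible neighbor pairs: C(2,2) = 1. Edges among them: none → e = 0.
Clustering(Hana) = 0/1.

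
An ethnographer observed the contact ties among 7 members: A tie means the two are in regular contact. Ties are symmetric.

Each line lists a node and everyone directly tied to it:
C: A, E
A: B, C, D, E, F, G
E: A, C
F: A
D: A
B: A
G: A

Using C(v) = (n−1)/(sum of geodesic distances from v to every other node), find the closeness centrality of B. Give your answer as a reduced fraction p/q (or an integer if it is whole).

Distances from B: A:1, C:2, D:2, E:2, F:2, G:2. Sum = 11.
n = 7, so closeness = 6/11.

6/11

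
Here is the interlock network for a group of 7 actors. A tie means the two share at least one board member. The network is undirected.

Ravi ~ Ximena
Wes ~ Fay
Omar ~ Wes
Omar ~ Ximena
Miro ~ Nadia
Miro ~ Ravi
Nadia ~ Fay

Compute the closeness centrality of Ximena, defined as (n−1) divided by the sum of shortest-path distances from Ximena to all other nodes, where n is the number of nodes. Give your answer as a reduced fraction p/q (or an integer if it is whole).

1/2

Distances from Ximena: Fay:3, Miro:2, Nadia:3, Omar:1, Ravi:1, Wes:2. Sum = 12.
n = 7, so closeness = 6/12 = 1/2.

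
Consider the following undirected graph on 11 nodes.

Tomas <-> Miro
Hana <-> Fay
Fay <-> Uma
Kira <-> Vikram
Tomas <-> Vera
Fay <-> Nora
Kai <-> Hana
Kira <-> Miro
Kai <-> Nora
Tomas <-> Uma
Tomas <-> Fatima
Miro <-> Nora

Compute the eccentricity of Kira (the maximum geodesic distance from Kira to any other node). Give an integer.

4

Distances from Kira: Fatima:3, Fay:3, Hana:4, Kai:3, Miro:1, Nora:2, Tomas:2, Uma:3, Vera:3, Vikram:1.
The largest is 4 (to Hana), so the eccentricity of Kira is 4.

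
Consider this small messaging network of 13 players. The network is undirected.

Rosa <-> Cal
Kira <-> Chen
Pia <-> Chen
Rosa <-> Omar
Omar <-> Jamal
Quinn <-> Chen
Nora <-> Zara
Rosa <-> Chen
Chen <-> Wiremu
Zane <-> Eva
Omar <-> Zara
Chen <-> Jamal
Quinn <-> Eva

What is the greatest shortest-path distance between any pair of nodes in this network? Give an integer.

7

Eccentricity of each node (its greatest distance to any other): Cal:5, Chen:4, Eva:6, Jamal:4, Kira:5, Nora:7, Omar:5, Pia:5, Quinn:5, Rosa:4, Wiremu:5, Zane:7, Zara:6.
The maximum eccentricity is 7, realized for instance by the pair Zane–Nora via Zane – Eva – Quinn – Chen – Rosa – Omar – Zara – Nora. So the diameter is 7.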